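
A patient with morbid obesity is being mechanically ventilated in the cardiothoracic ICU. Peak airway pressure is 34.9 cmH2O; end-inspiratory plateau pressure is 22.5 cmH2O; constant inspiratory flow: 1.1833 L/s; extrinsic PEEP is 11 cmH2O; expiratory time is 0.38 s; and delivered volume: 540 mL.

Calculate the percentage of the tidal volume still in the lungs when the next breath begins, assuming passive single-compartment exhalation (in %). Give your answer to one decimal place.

R = (PIP − Pplat)/V̇ = (34.9 − 22.5) / 1.1833 = 12.4/1.1833 = 10.479 cmH2O·s/L.
C = Vt/(Pplat − PEEP) = 540.0 / (22.5 − 11) = 540.0/11.5 = 46.957 mL/cmH2O.
τ = R × C = 10.479 × 0.04696 L/cmH2O = 0.4921 s.
Fraction remaining at end-expiration = e^(−Te/τ) = e^(−0.38/0.4921) = 0.462 → 46.2%.

46.2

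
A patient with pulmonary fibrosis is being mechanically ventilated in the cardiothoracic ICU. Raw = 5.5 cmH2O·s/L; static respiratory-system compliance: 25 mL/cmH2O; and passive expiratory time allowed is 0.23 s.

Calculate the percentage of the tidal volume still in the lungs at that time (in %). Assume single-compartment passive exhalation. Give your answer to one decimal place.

τ = R × C = 5.5 × 25 mL/cmH2O = 5.5 × 0.025 L/cmH2O = 0.1375 s.
Passive exhalation: V(t)/V₀ = e^(−t/τ) = e^(−0.23/0.1375) = 0.1877.
Fraction remaining = 0.1877 → 18.77%.

18.8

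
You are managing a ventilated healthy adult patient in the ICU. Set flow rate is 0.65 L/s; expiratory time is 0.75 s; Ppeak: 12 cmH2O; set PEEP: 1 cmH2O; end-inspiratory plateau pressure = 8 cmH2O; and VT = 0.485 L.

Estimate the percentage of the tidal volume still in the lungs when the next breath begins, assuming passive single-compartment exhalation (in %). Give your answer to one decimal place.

17.2

R = (PIP − Pplat)/V̇ = (12 − 8) / 0.65 = 4.0/0.65 = 6.154 cmH2O·s/L.
C = Vt/(Pplat − PEEP) = 485.0 / (8 − 1) = 485.0/7.0 = 69.286 mL/cmH2O.
τ = R × C = 6.154 × 0.06929 L/cmH2O = 0.4264 s.
Fraction remaining at end-expiration = e^(−Te/τ) = e^(−0.75/0.4264) = 0.1722 → 17.22%.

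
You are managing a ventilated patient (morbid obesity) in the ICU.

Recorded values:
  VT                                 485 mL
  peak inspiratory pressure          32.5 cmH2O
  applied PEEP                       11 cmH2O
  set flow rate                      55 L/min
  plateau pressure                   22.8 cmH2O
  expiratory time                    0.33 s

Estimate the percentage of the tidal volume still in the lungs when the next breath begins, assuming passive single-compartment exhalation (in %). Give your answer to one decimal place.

Flow: 55 L/min ÷ 60 = 0.9167 L/s.
R = (PIP − Pplat)/V̇ = (32.5 − 22.8) / 0.9167 = 9.7/0.9167 = 10.581 cmH2O·s/L.
C = Vt/(Pplat − PEEP) = 485.0 / (22.8 − 11) = 485.0/11.8 = 41.102 mL/cmH2O.
τ = R × C = 10.581 × 0.0411 L/cmH2O = 0.4349 s.
Fraction remaining at end-expiration = e^(−Te/τ) = e^(−0.33/0.4349) = 0.4682 → 46.82%.

46.8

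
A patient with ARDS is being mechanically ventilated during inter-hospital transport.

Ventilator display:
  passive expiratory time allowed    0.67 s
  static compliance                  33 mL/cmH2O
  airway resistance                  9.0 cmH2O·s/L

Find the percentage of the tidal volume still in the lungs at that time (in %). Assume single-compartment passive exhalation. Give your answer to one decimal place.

10.5

τ = R × C = 9.0 × 33 mL/cmH2O = 9.0 × 0.033 L/cmH2O = 0.297 s.
Passive exhalation: V(t)/V₀ = e^(−t/τ) = e^(−0.67/0.297) = 0.1048.
Fraction remaining = 0.1048 → 10.48%.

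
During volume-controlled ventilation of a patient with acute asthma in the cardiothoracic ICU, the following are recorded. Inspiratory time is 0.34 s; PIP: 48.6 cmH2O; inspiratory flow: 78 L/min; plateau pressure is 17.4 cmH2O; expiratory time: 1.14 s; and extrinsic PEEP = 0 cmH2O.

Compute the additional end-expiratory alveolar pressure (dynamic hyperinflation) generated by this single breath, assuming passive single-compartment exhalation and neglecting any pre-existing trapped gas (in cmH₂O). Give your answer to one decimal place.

2.7

Flow: 78 L/min ÷ 60 = 1.3 L/s.
Vt = flow × Ti = 1.3 L/s × 0.34 s × 1000 mL/L = 442.0 mL.
R = (PIP − Pplat)/V̇ = (48.6 − 17.4) / 1.3 = 31.2/1.3 = 24.0 cmH2O·s/L.
C = Vt/(Pplat − PEEP) = 442.0 / (17.4 − 0) = 442.0/17.4 = 25.402 mL/cmH2O.
τ = R × C = 24.0 × 0.0254 L/cmH2O = 0.6096 s.
Fraction remaining = e^(−Te/τ) = e^(−1.14/0.6096) = 0.1541; trapped volume = 442.0 × 0.1541 = 68.112 mL.
Additional alveolar pressure from trapping ≈ V_trapped / C = 68.112 / 25.402 = 2.681 cmH2O.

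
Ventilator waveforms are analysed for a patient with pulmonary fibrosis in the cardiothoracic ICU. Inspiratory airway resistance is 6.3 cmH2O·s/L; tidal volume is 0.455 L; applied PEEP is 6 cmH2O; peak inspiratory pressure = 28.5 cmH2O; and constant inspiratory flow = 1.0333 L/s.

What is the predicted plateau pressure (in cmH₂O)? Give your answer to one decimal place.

22.0

Pplat = PIP − Raw × flow = 28.5 − 6.3 × 1.0333 = 28.5 − 6.51 = 21.99 cmH2O.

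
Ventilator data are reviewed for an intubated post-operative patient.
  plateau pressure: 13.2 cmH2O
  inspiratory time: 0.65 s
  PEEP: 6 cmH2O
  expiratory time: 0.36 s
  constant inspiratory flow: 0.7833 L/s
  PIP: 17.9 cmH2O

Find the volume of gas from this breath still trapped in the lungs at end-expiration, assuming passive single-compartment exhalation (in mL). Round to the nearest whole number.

218

Vt = flow × Ti = 0.7833 L/s × 0.65 s × 1000 mL/L = 509.15 mL.
R = (PIP − Pplat)/V̇ = (17.9 − 13.2) / 0.7833 = 4.7/0.7833 = 6.0 cmH2O·s/L.
C = Vt/(Pplat − PEEP) = 509.15 / (13.2 − 6) = 509.15/7.2 = 70.715 mL/cmH2O.
τ = R × C = 6.0 × 0.07072 L/cmH2O = 0.4243 s.
Fraction remaining = e^(−Te/τ) = e^(−0.36/0.4243) = 0.4281.
Trapped volume = 509.15 × 0.4281 = 217.97 mL.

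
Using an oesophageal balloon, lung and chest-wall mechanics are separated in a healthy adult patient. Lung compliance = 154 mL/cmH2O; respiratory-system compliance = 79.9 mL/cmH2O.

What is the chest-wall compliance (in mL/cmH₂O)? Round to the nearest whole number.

1/Ccw = 1/Crs − 1/CL.
1/Ccw = 1/79.9 − 1/154 = 0.006022.
Ccw = 166.06 mL/cmH2O.

166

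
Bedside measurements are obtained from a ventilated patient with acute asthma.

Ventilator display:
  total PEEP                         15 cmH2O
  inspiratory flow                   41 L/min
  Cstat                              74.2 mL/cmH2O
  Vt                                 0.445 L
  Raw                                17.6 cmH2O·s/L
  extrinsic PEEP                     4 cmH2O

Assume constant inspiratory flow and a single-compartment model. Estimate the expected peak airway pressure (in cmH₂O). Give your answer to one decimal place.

33.0

Flow: 41 L/min ÷ 60 = 0.6833 L/s.
Total PEEP = 15 cmH2O (set 4 + intrinsic 11); this is the baseline alveolar pressure.
Equation of motion (constant flow): PIP = Vt/C + R·V̇ + PEEP.
PIP = 445/74.2 + 17.6×0.6833 + 15 = 5.997 + 12.026 + 15 = 33.023 cmH2O.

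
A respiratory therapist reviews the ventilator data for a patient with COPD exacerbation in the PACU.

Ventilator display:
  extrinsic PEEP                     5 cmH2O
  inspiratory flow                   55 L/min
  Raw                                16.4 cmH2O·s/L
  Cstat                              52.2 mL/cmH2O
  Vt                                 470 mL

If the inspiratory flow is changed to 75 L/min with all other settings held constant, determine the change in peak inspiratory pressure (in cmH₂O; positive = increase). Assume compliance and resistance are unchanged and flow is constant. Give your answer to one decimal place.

5.5

Flow: 55 L/min ÷ 60 = 0.9167 L/s.
New flow: 75 L/min ÷ 60 = 1.25 L/s.
PIP = Vt/C + R·V̇ + PEEP (constant-flow equation of motion).
Only the resistive term changes: ΔPIP = R × ΔV̇ = 16.4 × (1.25 − 0.9167) = 16.4 × 0.3333 = 5.466 cmH2O.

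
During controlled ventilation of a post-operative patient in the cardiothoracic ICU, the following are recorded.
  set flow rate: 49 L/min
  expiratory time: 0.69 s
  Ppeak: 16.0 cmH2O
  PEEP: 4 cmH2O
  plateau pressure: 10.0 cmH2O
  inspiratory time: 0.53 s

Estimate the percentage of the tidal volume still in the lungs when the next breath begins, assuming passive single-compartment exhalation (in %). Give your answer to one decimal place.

Flow: 49 L/min ÷ 60 = 0.8167 L/s.
Vt = flow × Ti = 0.8167 L/s × 0.53 s × 1000 mL/L = 432.85 mL.
R = (PIP − Pplat)/V̇ = (16.0 − 10.0) / 0.8167 = 6.0/0.8167 = 7.347 cmH2O·s/L.
C = Vt/(Pplat − PEEP) = 432.85 / (10.0 − 4) = 432.85/6.0 = 72.142 mL/cmH2O.
τ = R × C = 7.347 × 0.07214 L/cmH2O = 0.53 s.
Fraction remaining at end-expiration = e^(−Te/τ) = e^(−0.69/0.53) = 0.272 → 27.2%.

27.2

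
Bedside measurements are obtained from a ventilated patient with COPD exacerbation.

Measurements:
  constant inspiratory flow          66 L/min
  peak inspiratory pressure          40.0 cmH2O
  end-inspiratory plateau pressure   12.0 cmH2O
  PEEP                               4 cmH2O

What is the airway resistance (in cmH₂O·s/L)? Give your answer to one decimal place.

Flow: 66 L/min ÷ 60 = 1.1 L/s.
Raw = (PIP − Pplat) / flow = (40.0 − 12.0) / 1.1 = 28.0 / 1.1 = 25.455 cmH2O·s/L.

25.5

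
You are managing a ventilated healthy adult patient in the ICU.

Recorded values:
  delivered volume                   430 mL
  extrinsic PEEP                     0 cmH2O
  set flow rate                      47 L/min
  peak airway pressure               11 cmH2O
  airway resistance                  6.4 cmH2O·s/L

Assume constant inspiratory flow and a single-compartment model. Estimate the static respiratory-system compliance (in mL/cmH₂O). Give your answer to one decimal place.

Flow: 47 L/min ÷ 60 = 0.7833 L/s.
Equation of motion (constant flow): PIP = Vt/C + R·V̇ + PEEP.
Vt/C = PIP − R·V̇ − PEEP = 11 − 6.4×0.7833 − 0 = 11 − 5.013 − 0 = 5.987 cmH2O.
C = Vt / 5.987 = 430 / 5.987 = 71.822 mL/cmH2O.

71.8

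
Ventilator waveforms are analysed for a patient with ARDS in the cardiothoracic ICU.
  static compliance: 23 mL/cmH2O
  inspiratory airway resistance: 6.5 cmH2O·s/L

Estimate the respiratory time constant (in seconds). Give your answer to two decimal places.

0.15

τ = R × C = 6.5 × 23 mL/cmH2O = 6.5 × 0.023 L/cmH2O = 0.1495 s.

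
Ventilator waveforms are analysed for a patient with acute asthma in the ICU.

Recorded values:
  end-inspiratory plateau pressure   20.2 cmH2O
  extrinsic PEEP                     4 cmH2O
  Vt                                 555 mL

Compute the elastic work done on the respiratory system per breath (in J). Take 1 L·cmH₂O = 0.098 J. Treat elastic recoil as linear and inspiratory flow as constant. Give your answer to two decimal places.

0.44

Elastic work ≈ ½ × (Pplat − PEEP) × Vt = 0.5 × (20.2 − 4) × 0.555 L = 0.5 × 16.2 × 0.555 = 4.496 L·cmH2O.
× 0.098 J/(L·cmH2O) → 0.4406 J.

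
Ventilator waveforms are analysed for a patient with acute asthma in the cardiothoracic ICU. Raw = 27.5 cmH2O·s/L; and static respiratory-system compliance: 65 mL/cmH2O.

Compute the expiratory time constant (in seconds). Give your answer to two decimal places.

τ = R × C = 27.5 × 65 mL/cmH2O = 27.5 × 0.065 L/cmH2O = 1.788 s.

1.79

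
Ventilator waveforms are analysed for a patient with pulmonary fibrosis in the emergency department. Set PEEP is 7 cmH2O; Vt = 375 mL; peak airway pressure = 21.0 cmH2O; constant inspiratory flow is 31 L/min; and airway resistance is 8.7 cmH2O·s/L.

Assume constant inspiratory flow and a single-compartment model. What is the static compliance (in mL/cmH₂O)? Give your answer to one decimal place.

Flow: 31 L/min ÷ 60 = 0.5167 L/s.
Equation of motion (constant flow): PIP = Vt/C + R·V̇ + PEEP.
Vt/C = PIP − R·V̇ − PEEP = 21.0 − 8.7×0.5167 − 7 = 21.0 − 4.495 − 7 = 9.505 cmH2O.
C = Vt / 9.505 = 375 / 9.505 = 39.453 mL/cmH2O.

39.5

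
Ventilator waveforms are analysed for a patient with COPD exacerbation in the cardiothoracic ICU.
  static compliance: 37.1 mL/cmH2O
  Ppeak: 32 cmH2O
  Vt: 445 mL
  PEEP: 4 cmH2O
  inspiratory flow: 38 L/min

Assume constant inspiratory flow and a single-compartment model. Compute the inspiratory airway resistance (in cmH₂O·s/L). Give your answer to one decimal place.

25.3

Flow: 38 L/min ÷ 60 = 0.6333 L/s.
Equation of motion (constant flow): PIP = Vt/C + R·V̇ + PEEP.
R·V̇ = PIP − Vt/C − PEEP = 32 − 445/37.1 − 4 = 32 − 11.995 − 4 = 16.005 cmH2O.
R = 16.005 / 0.6333 = 25.272 cmH2O·s/L.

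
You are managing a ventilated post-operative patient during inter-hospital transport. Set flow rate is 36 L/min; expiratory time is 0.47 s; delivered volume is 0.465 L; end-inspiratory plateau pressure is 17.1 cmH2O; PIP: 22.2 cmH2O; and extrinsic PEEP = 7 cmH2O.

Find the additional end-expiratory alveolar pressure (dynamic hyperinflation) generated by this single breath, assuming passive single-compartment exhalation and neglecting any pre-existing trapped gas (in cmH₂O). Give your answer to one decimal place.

Flow: 36 L/min ÷ 60 = 0.6 L/s.
R = (PIP − Pplat)/V̇ = (22.2 − 17.1) / 0.6 = 5.1/0.6 = 8.5 cmH2O·s/L.
C = Vt/(Pplat − PEEP) = 465.0 / (17.1 − 7) = 465.0/10.1 = 46.04 mL/cmH2O.
τ = R × C = 8.5 × 0.04604 L/cmH2O = 0.3913 s.
Fraction remaining = e^(−Te/τ) = e^(−0.47/0.3913) = 0.3009; trapped volume = 465.0 × 0.3009 = 139.92 mL.
Additional alveolar pressure from trapping ≈ V_trapped / C = 139.92 / 46.04 = 3.039 cmH2O.

3.0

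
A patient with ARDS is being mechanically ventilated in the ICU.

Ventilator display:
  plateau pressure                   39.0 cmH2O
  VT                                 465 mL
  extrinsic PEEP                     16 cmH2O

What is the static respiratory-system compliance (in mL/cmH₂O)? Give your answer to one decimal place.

Cstat = Vt / (Pplat − PEEP) = 465 / (39.0 − 16) = 465 / 23.0 = 20.217 mL/cmH2O.

20.2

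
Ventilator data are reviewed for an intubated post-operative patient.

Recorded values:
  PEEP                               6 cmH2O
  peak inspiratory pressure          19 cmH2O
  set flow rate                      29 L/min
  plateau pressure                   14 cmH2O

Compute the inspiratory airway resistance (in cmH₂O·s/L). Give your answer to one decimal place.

10.3

Flow: 29 L/min ÷ 60 = 0.4833 L/s.
Raw = (PIP − Pplat) / flow = (19 − 14) / 0.4833 = 5.0 / 0.4833 = 10.346 cmH2O·s/L.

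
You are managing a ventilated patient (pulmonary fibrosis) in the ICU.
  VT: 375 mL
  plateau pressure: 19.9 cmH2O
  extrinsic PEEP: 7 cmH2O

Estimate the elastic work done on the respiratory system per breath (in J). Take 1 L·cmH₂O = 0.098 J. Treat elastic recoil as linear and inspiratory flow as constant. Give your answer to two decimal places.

0.24

Elastic work ≈ ½ × (Pplat − PEEP) × Vt = 0.5 × (19.9 − 7) × 0.375 L = 0.5 × 12.9 × 0.375 = 2.419 L·cmH2O.
× 0.098 J/(L·cmH2O) → 0.2371 J.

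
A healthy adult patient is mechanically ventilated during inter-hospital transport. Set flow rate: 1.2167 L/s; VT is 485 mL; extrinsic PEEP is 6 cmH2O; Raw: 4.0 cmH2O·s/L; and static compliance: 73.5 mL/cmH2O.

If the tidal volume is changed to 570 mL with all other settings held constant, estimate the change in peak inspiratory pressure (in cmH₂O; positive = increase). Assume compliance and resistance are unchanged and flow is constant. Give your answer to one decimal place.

1.2

PIP = Vt/C + R·V̇ + PEEP (constant-flow equation of motion).
Only the elastic term changes: ΔPIP = ΔVt / C = (570 − 485) / 73.5 = 1.156 cmH2O.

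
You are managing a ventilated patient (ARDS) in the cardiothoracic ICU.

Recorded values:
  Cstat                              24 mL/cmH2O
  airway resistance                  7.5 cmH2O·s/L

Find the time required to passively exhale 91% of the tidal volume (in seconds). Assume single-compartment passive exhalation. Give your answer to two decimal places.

0.43

τ = R × C = 7.5 × 24 mL/cmH2O = 7.5 × 0.024 L/cmH2O = 0.18 s.
Exhaled fraction f = 1 − e^(−t/τ) → t = −τ·ln(1 − f) = −0.18·ln(0.09) = 0.4334 s.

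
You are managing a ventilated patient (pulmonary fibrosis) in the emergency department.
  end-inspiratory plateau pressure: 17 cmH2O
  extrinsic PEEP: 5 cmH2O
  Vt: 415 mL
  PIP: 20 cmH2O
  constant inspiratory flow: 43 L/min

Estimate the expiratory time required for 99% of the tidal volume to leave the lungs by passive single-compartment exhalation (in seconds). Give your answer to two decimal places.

0.67

Flow: 43 L/min ÷ 60 = 0.7167 L/s.
R = (PIP − Pplat)/V̇ = (20 − 17) / 0.7167 = 3.0/0.7167 = 4.186 cmH2O·s/L.
C = Vt/(Pplat − PEEP) = 415.0 / (17 − 5) = 415.0/12.0 = 34.583 mL/cmH2O.
τ = R × C = 4.186 × 0.03458 L/cmH2O = 0.1448 s.
t = −τ·ln(1 − 0.99) = −0.1448·ln(0.01) = 0.6668 s.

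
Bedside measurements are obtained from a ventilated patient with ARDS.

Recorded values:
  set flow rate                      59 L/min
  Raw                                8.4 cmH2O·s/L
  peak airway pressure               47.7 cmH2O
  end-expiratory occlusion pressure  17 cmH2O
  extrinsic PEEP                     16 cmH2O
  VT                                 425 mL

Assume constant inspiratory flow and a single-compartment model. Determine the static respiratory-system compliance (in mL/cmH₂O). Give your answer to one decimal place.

18.9

Flow: 59 L/min ÷ 60 = 0.9833 L/s.
Total PEEP = 17 cmH2O (set 16 + intrinsic 1); this is the baseline alveolar pressure.
Equation of motion (constant flow): PIP = Vt/C + R·V̇ + PEEP.
Vt/C = PIP − R·V̇ − PEEP = 47.7 − 8.4×0.9833 − 17 = 47.7 − 8.26 − 17 = 22.44 cmH2O.
C = Vt / 22.44 = 425 / 22.44 = 18.939 mL/cmH2O.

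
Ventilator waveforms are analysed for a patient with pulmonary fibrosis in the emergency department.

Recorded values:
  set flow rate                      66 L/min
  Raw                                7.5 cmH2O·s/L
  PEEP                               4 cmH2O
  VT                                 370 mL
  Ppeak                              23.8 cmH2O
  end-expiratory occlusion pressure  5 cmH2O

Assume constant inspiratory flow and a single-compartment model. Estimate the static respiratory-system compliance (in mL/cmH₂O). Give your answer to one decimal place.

Flow: 66 L/min ÷ 60 = 1.1 L/s.
Total PEEP = 5 cmH2O (set 4 + intrinsic 1); this is the baseline alveolar pressure.
Equation of motion (constant flow): PIP = Vt/C + R·V̇ + PEEP.
Vt/C = PIP − R·V̇ − PEEP = 23.8 − 7.5×1.1 − 5 = 23.8 − 8.25 − 5 = 10.55 cmH2O.
C = Vt / 10.55 = 370 / 10.55 = 35.071 mL/cmH2O.

35.1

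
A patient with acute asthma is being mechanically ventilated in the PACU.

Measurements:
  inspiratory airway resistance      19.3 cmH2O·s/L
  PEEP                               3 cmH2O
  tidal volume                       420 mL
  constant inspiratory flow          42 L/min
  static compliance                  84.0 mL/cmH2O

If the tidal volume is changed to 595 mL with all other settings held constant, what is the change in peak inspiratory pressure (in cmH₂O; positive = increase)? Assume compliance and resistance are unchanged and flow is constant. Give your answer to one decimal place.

PIP = Vt/C + R·V̇ + PEEP (constant-flow equation of motion).
Only the elastic term changes: ΔPIP = ΔVt / C = (595 − 420) / 84.0 = 2.083 cmH2O.

2.1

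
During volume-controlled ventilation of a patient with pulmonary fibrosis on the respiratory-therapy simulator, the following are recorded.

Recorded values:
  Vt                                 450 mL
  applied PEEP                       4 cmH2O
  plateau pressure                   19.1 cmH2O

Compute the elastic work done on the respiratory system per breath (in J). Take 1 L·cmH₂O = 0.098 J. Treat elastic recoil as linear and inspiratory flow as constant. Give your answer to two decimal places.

Elastic work ≈ ½ × (Pplat − PEEP) × Vt = 0.5 × (19.1 − 4) × 0.450 L = 0.5 × 15.1 × 0.450 = 3.398 L·cmH2O.
× 0.098 J/(L·cmH2O) → 0.333 J.

0.33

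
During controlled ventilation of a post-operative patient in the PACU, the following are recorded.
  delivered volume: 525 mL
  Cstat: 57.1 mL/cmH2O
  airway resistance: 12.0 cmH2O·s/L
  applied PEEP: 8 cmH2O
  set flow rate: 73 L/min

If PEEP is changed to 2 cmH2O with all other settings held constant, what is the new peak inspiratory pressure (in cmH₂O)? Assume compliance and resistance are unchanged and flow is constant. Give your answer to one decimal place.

Flow: 73 L/min ÷ 60 = 1.2167 L/s.
PIP = Vt/C + R·V̇ + PEEP (constant-flow equation of motion).
Only the baseline term changes: ΔPIP = ΔPEEP = 2 − 8 = -6.0 cmH2O.
Original PIP = 525/57.1 + 12.0×1.2167 + 8 = 31.795 cmH2O; new PIP = 31.795 + (-6.0) = 25.795 cmH2O.

25.8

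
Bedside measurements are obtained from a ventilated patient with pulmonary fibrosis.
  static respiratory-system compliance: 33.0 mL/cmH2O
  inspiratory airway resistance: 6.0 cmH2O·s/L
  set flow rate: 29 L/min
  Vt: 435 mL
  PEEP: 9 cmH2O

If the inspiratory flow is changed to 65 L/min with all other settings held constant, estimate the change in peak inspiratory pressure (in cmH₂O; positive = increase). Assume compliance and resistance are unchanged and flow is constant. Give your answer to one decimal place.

Flow: 29 L/min ÷ 60 = 0.4833 L/s.
New flow: 65 L/min ÷ 60 = 1.0833 L/s.
PIP = Vt/C + R·V̇ + PEEP (constant-flow equation of motion).
Only the resistive term changes: ΔPIP = R × ΔV̇ = 6.0 × (1.0833 − 0.4833) = 6.0 × 0.6 = 3.6 cmH2O.

3.6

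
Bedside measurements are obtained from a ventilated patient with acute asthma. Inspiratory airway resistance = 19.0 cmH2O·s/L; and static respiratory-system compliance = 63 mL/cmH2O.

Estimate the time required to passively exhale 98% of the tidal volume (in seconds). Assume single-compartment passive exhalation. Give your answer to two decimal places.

τ = R × C = 19.0 × 63 mL/cmH2O = 19.0 × 0.063 L/cmH2O = 1.197 s.
Exhaled fraction f = 1 − e^(−t/τ) → t = −τ·ln(1 − f) = −1.197·ln(0.02) = 4.683 s.

4.68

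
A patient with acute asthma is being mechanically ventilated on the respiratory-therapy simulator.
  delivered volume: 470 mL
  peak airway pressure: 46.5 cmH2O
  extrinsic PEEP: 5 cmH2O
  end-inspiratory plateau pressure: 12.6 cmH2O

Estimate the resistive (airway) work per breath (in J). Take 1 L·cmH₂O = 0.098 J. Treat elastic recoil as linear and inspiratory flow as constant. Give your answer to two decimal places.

With constant inspiratory flow the resistive pressure is constant at PIP − Pplat = 46.5 − 12.6 = 33.9 cmH2O, so resistive work = 33.9 × 0.470 = 15.933 L·cmH2O.
× 0.098 J/(L·cmH2O) → 1.561 J.

1.56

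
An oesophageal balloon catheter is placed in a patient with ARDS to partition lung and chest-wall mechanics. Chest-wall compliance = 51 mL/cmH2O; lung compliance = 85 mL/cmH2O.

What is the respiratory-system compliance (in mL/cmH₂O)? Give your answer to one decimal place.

Lung and chest wall are elastances in series: 1/Crs = 1/CL + 1/Ccw.
1/Crs = 1/85 + 1/51 = 0.03137.
Crs = 31.878 mL/cmH2O.

31.9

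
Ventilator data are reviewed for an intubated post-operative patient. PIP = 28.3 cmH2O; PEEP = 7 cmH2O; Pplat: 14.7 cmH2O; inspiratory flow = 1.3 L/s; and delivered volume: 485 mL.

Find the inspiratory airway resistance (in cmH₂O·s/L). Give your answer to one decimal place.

10.5

Raw = (PIP − Pplat) / flow = (28.3 − 14.7) / 1.3 = 13.6 / 1.3 = 10.462 cmH2O·s/L.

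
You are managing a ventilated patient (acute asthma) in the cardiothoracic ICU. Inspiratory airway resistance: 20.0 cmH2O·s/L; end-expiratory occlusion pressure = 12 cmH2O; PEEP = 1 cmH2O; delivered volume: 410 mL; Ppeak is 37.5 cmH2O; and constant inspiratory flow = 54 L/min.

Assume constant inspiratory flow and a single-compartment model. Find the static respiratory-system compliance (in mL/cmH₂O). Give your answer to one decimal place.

Flow: 54 L/min ÷ 60 = 0.9 L/s.
Total PEEP = 12 cmH2O (set 1 + intrinsic 11); this is the baseline alveolar pressure.
Equation of motion (constant flow): PIP = Vt/C + R·V̇ + PEEP.
Vt/C = PIP − R·V̇ − PEEP = 37.5 − 20.0×0.9 − 12 = 37.5 − 18.0 − 12 = 7.5 cmH2O.
C = Vt / 7.5 = 410 / 7.5 = 54.667 mL/cmH2O.

54.7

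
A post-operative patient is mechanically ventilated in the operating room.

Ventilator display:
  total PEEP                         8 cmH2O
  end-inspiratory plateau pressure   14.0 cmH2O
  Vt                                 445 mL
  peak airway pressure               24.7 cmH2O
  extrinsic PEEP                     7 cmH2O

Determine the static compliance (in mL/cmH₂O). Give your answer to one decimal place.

74.2

End-expiratory occlusion gives total PEEP = 8 cmH2O (intrinsic PEEP = 8 − 7 = 1). Use total PEEP for the elastic gradient.
Cstat = Vt / (Pplat − PEEPtotal) = 445 / (14.0 − 8) = 445 / 6.0 = 74.167 mL/cmH2O.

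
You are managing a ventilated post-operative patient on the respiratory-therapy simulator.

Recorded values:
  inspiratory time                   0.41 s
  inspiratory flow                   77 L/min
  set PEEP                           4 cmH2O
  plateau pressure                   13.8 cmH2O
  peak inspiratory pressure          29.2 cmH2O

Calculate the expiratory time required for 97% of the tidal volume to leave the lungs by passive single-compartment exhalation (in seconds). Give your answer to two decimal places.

2.26

Flow: 77 L/min ÷ 60 = 1.2833 L/s.
Vt = flow × Ti = 1.2833 L/s × 0.41 s × 1000 mL/L = 526.15 mL.
R = (PIP − Pplat)/V̇ = (29.2 − 13.8) / 1.2833 = 15.4/1.2833 = 12.0 cmH2O·s/L.
C = Vt/(Pplat − PEEP) = 526.15 / (13.8 − 4) = 526.15/9.8 = 53.689 mL/cmH2O.
τ = R × C = 12.0 × 0.05369 L/cmH2O = 0.6443 s.
t = −τ·ln(1 − 0.97) = −0.6443·ln(0.03) = 2.259 s.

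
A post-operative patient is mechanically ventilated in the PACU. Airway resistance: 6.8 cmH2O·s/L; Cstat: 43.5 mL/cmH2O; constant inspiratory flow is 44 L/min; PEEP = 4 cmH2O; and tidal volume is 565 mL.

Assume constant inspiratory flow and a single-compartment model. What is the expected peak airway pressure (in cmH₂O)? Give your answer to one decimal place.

22.0

Flow: 44 L/min ÷ 60 = 0.7333 L/s.
Equation of motion (constant flow): PIP = Vt/C + R·V̇ + PEEP.
PIP = 565/43.5 + 6.8×0.7333 + 4 = 12.989 + 4.986 + 4 = 21.975 cmH2O.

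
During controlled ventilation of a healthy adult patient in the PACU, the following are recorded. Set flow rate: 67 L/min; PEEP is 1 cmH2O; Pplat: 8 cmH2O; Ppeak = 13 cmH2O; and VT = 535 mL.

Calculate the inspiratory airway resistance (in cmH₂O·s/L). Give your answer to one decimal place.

Flow: 67 L/min ÷ 60 = 1.1167 L/s.
Raw = (PIP − Pplat) / flow = (13 − 8) / 1.1167 = 5.0 / 1.1167 = 4.477 cmH2O·s/L.

4.5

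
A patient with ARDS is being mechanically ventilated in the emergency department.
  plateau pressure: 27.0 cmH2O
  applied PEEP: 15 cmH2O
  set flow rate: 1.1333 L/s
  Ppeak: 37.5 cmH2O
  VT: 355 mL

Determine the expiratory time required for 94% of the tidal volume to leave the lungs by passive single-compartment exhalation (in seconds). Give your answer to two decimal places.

R = (PIP − Pplat)/V̇ = (37.5 − 27.0) / 1.1333 = 10.5/1.1333 = 9.265 cmH2O·s/L.
C = Vt/(Pplat − PEEP) = 355.0 / (27.0 − 15) = 355.0/12.0 = 29.583 mL/cmH2O.
τ = R × C = 9.265 × 0.02958 L/cmH2O = 0.2741 s.
t = −τ·ln(1 − 0.94) = −0.2741·ln(0.06) = 0.7712 s.

0.77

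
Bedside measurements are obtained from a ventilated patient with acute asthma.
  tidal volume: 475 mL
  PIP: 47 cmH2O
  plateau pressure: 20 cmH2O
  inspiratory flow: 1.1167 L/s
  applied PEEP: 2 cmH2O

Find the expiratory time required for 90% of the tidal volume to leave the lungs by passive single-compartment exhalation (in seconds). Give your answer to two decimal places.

R = (PIP − Pplat)/V̇ = (47 − 20) / 1.1167 = 27.0/1.1167 = 24.178 cmH2O·s/L.
C = Vt/(Pplat − PEEP) = 475.0 / (20 − 2) = 475.0/18.0 = 26.389 mL/cmH2O.
τ = R × C = 24.178 × 0.02639 L/cmH2O = 0.6381 s.
t = −τ·ln(1 − 0.90) = −0.6381·ln(0.1) = 1.469 s.

1.47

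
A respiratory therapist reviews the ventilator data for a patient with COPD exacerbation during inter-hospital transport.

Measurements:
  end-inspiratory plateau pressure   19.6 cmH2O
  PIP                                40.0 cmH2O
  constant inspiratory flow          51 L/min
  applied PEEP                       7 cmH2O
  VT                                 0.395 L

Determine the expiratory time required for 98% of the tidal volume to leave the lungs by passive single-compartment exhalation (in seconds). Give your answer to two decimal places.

Flow: 51 L/min ÷ 60 = 0.85 L/s.
R = (PIP − Pplat)/V̇ = (40.0 − 19.6) / 0.85 = 20.4/0.85 = 24.0 cmH2O·s/L.
C = Vt/(Pplat − PEEP) = 395.0 / (19.6 − 7) = 395.0/12.6 = 31.349 mL/cmH2O.
τ = R × C = 24.0 × 0.03135 L/cmH2O = 0.7524 s.
t = −τ·ln(1 − 0.98) = −0.7524·ln(0.02) = 2.943 s.

2.94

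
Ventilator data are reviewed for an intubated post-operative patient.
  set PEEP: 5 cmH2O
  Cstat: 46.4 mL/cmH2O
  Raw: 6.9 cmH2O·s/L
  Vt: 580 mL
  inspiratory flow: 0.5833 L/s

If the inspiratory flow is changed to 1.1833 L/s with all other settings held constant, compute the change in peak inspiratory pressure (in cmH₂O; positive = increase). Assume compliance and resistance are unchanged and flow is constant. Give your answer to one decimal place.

4.1

PIP = Vt/C + R·V̇ + PEEP (constant-flow equation of motion).
Only the resistive term changes: ΔPIP = R × ΔV̇ = 6.9 × (1.1833 − 0.5833) = 6.9 × 0.6 = 4.14 cmH2O.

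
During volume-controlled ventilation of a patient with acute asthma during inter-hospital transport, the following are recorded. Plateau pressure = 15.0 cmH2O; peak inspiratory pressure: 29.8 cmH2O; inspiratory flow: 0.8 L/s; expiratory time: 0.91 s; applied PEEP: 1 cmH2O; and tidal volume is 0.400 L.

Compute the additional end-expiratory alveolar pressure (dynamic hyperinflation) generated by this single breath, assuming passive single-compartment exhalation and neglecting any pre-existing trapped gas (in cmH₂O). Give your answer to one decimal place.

2.5

R = (PIP − Pplat)/V̇ = (29.8 − 15.0) / 0.8 = 14.8/0.8 = 18.5 cmH2O·s/L.
C = Vt/(Pplat − PEEP) = 400.0 / (15.0 − 1) = 400.0/14.0 = 28.571 mL/cmH2O.
τ = R × C = 18.5 × 0.02857 L/cmH2O = 0.5285 s.
Fraction remaining = e^(−Te/τ) = e^(−0.91/0.5285) = 0.1787; trapped volume = 400.0 × 0.1787 = 71.48 mL.
Additional alveolar pressure from trapping ≈ V_trapped / C = 71.48 / 28.571 = 2.502 cmH2O.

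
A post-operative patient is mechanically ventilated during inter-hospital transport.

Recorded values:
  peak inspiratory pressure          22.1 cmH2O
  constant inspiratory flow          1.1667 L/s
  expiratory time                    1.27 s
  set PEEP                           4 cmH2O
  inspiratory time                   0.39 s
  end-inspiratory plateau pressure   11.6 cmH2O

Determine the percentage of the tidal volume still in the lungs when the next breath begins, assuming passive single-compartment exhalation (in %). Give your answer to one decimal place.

Vt = flow × Ti = 1.1667 L/s × 0.39 s × 1000 mL/L = 455.01 mL.
R = (PIP − Pplat)/V̇ = (22.1 − 11.6) / 1.1667 = 10.5/1.1667 = 9.0 cmH2O·s/L.
C = Vt/(Pplat − PEEP) = 455.01 / (11.6 − 4) = 455.01/7.6 = 59.87 mL/cmH2O.
τ = R × C = 9.0 × 0.05987 L/cmH2O = 0.5388 s.
Fraction remaining at end-expiration = e^(−Te/τ) = e^(−1.27/0.5388) = 0.0947 → 9.47%.

9.5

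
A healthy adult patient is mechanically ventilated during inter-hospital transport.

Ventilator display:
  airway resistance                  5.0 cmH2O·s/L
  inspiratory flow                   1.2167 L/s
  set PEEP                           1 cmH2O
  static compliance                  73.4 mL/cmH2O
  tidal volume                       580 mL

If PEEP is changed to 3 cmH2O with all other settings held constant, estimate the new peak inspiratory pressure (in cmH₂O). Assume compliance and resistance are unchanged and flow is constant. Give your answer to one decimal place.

PIP = Vt/C + R·V̇ + PEEP (constant-flow equation of motion).
Only the baseline term changes: ΔPIP = ΔPEEP = 3 − 1 = 2.0 cmH2O.
Original PIP = 580/73.4 + 5.0×1.2167 + 1 = 14.985 cmH2O; new PIP = 14.985 + (2.0) = 16.985 cmH2O.

17.0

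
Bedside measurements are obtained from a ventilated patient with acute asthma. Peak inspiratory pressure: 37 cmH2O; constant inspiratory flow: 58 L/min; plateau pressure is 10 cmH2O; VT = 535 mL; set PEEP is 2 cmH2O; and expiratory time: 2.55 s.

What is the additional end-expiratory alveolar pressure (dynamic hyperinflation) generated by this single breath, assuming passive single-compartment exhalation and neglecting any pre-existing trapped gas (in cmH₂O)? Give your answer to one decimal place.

Flow: 58 L/min ÷ 60 = 0.9667 L/s.
R = (PIP − Pplat)/V̇ = (37 − 10) / 0.9667 = 27.0/0.9667 = 27.93 cmH2O·s/L.
C = Vt/(Pplat − PEEP) = 535.0 / (10 − 2) = 535.0/8.0 = 66.875 mL/cmH2O.
τ = R × C = 27.93 × 0.06688 L/cmH2O = 1.868 s.
Fraction remaining = e^(−Te/τ) = e^(−2.55/1.868) = 0.2554; trapped volume = 535.0 × 0.2554 = 136.64 mL.
Additional alveolar pressure from trapping ≈ V_trapped / C = 136.64 / 66.875 = 2.043 cmH2O.

2.0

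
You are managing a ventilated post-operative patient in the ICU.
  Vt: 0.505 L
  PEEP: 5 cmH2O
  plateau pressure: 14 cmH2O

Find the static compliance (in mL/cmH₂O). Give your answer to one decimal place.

56.1

Cstat = Vt / (Pplat − PEEP) = 505 / (14 − 5) = 505 / 9.0 = 56.111 mL/cmH2O.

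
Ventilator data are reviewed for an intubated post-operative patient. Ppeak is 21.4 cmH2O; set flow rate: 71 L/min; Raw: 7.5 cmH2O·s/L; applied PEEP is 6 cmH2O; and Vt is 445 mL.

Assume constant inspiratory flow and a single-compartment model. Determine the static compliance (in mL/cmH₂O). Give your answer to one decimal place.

Flow: 71 L/min ÷ 60 = 1.1833 L/s.
Equation of motion (constant flow): PIP = Vt/C + R·V̇ + PEEP.
Vt/C = PIP − R·V̇ − PEEP = 21.4 − 7.5×1.1833 − 6 = 21.4 − 8.875 − 6 = 6.525 cmH2O.
C = Vt / 6.525 = 445 / 6.525 = 68.199 mL/cmH2O.

68.2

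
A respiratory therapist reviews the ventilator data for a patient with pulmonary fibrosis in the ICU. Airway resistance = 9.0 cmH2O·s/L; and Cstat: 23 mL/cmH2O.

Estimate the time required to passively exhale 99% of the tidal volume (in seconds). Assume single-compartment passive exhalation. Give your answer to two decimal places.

τ = R × C = 9.0 × 23 mL/cmH2O = 9.0 × 0.023 L/cmH2O = 0.207 s.
Exhaled fraction f = 1 − e^(−t/τ) → t = −τ·ln(1 − f) = −0.207·ln(0.01) = 0.9533 s.

0.95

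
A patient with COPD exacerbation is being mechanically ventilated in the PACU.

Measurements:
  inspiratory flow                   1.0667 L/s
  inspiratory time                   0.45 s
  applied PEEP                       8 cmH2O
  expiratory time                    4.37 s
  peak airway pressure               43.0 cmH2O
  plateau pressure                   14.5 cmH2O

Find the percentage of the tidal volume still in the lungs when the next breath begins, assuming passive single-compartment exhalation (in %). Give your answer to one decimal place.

10.9

Vt = flow × Ti = 1.0667 L/s × 0.45 s × 1000 mL/L = 480.02 mL.
R = (PIP − Pplat)/V̇ = (43.0 − 14.5) / 1.0667 = 28.5/1.0667 = 26.718 cmH2O·s/L.
C = Vt/(Pplat − PEEP) = 480.02 / (14.5 − 8) = 480.02/6.5 = 73.849 mL/cmH2O.
τ = R × C = 26.718 × 0.07385 L/cmH2O = 1.973 s.
Fraction remaining at end-expiration = e^(−Te/τ) = e^(−4.37/1.973) = 0.1092 → 10.92%.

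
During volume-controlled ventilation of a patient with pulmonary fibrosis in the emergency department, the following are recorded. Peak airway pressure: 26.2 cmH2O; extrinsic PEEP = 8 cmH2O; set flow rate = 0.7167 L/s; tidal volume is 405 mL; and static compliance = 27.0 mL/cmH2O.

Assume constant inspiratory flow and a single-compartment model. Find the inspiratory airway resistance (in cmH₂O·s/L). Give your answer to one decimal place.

4.5

Equation of motion (constant flow): PIP = Vt/C + R·V̇ + PEEP.
R·V̇ = PIP − Vt/C − PEEP = 26.2 − 405/27.0 − 8 = 26.2 − 15.0 − 8 = 3.2 cmH2O.
R = 3.2 / 0.7167 = 4.465 cmH2O·s/L.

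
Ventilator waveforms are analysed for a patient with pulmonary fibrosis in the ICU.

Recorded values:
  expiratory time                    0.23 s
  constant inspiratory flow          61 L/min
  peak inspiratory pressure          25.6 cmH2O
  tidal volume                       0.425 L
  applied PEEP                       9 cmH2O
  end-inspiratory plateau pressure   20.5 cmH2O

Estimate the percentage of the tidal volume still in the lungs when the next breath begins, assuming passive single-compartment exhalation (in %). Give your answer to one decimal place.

Flow: 61 L/min ÷ 60 = 1.0167 L/s.
R = (PIP − Pplat)/V̇ = (25.6 − 20.5) / 1.0167 = 5.1/1.0167 = 5.016 cmH2O·s/L.
C = Vt/(Pplat − PEEP) = 425.0 / (20.5 − 9) = 425.0/11.5 = 36.957 mL/cmH2O.
τ = R × C = 5.016 × 0.03696 L/cmH2O = 0.1854 s.
Fraction remaining at end-expiration = e^(−Te/τ) = e^(−0.23/0.1854) = 0.2892 → 28.92%.

28.9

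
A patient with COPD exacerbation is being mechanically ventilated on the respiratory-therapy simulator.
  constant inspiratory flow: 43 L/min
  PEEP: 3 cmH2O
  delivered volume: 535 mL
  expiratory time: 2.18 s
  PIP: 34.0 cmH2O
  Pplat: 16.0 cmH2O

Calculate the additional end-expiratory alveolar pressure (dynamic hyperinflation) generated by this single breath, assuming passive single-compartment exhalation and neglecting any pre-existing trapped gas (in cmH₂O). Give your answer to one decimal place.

1.6

Flow: 43 L/min ÷ 60 = 0.7167 L/s.
R = (PIP − Pplat)/V̇ = (34.0 − 16.0) / 0.7167 = 18.0/0.7167 = 25.115 cmH2O·s/L.
C = Vt/(Pplat − PEEP) = 535.0 / (16.0 − 3) = 535.0/13.0 = 41.154 mL/cmH2O.
τ = R × C = 25.115 × 0.04115 L/cmH2O = 1.033 s.
Fraction remaining = e^(−Te/τ) = e^(−2.18/1.033) = 0.1212; trapped volume = 535.0 × 0.1212 = 64.842 mL.
Additional alveolar pressure from trapping ≈ V_trapped / C = 64.842 / 41.154 = 1.576 cmH2O.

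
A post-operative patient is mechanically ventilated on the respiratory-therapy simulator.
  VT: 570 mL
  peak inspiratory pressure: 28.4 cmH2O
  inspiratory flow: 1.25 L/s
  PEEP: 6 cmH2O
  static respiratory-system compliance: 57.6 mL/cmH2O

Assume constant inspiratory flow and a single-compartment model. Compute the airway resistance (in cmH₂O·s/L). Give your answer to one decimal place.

10.0

Equation of motion (constant flow): PIP = Vt/C + R·V̇ + PEEP.
R·V̇ = PIP − Vt/C − PEEP = 28.4 − 570/57.6 − 6 = 28.4 − 9.896 − 6 = 12.504 cmH2O.
R = 12.504 / 1.25 = 10.003 cmH2O·s/L.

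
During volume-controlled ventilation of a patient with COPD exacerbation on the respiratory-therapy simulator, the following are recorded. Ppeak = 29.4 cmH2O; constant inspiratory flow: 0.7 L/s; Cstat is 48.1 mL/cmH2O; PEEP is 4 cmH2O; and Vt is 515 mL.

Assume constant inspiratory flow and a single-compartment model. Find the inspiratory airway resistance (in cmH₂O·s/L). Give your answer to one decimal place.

21.0

Equation of motion (constant flow): PIP = Vt/C + R·V̇ + PEEP.
R·V̇ = PIP − Vt/C − PEEP = 29.4 − 515/48.1 − 4 = 29.4 − 10.707 − 4 = 14.693 cmH2O.
R = 14.693 / 0.7 = 20.99 cmH2O·s/L.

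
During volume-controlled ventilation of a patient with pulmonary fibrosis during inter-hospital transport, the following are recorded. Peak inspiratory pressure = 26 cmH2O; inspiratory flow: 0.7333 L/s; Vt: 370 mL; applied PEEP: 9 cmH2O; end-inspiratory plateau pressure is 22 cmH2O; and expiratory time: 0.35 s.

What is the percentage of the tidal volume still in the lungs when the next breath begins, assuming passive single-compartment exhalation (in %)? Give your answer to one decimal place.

10.5

R = (PIP − Pplat)/V̇ = (26 − 22) / 0.7333 = 4.0/0.7333 = 5.455 cmH2O·s/L.
C = Vt/(Pplat − PEEP) = 370.0 / (22 − 9) = 370.0/13.0 = 28.462 mL/cmH2O.
τ = R × C = 5.455 × 0.02846 L/cmH2O = 0.1552 s.
Fraction remaining at end-expiration = e^(−Te/τ) = e^(−0.35/0.1552) = 0.1049 → 10.49%.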